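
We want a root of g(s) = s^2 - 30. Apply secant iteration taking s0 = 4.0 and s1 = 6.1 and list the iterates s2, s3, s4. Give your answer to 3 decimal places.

5.386, 5.472, 5.477

g(4.0) = -14.00000, g(6.1) = 7.21000
s2 = 6.10000 − 7.21000·(6.10000 − 4.00000) / (7.21000 − (-14.00000)) = 6.10000 − (15.14100)/(21.21000) = 5.38614
g(5.38614) = -0.98951
s3 = 5.38614 − (-0.98951)·(5.38614 − 6.10000) / (-0.98951 − 7.21000) = 5.38614 − (0.70637)/(-8.19951) = 5.47229
g(5.47229) = -0.05408
s4 = 5.47229 − (-0.05408)·(5.47229 − 5.38614) / (-0.05408 − (-0.98951)) = 5.47229 − (-0.00466)/(0.93543) = 5.47727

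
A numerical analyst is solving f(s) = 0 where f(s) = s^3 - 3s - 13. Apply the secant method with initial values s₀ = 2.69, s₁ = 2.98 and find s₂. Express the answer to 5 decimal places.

f(2.69) = -1.6048910, f(2.98) = 4.5235920
s₂ = 2.9800000 − 4.5235920·(2.9800000 − 2.6900000) / (4.5235920 − (-1.6048910)) = 2.9800000 − (1.3118417)/(6.1284830) = 2.7659435

2.76594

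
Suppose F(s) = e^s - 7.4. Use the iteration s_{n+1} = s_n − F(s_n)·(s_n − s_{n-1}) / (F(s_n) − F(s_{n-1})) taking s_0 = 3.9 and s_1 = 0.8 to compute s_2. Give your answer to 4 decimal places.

1.1400

F(3.9) = 42.002449, F(0.8) = -5.174459
s_2 = 0.800000 − (-5.174459)·(0.800000 − 3.900000) / (-5.174459 − 42.002449) = 0.800000 − (16.040823)/(-47.176908) = 1.140014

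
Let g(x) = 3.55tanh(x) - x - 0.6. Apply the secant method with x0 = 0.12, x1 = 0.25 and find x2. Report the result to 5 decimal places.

0.24198

g(0.12) = -0.2960331, g(0.25) = 0.0194613
x2 = 0.2500000 − 0.0194613·(0.2500000 − 0.1200000) / (0.0194613 − (-0.2960331)) = 0.2500000 − (0.0025300)/(0.3154943) = 0.2419810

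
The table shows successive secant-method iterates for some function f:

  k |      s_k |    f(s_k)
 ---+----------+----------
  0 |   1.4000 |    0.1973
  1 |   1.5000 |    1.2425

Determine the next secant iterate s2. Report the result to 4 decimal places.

1.3811

s2 = 1.5000 − 1.2425·(1.5000 − 1.4000) / (1.2425 − 0.1973)
   = 1.5000 − (0.124250)/(1.045200) = 1.381123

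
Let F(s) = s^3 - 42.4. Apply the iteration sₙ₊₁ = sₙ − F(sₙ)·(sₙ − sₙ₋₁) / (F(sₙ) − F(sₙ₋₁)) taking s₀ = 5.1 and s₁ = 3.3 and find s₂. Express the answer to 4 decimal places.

F(5.1) = 90.251000, F(3.3) = -6.463000
s₂ = 3.300000 − (-6.463000)·(3.300000 − 5.100000) / (-6.463000 − 90.251000) = 3.300000 − (11.633400)/(-96.714000) = 3.420287

3.4203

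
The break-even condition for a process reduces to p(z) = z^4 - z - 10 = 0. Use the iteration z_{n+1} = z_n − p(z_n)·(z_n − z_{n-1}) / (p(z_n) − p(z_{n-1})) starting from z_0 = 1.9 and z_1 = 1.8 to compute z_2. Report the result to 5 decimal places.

p(1.9) = 1.1321000, p(1.8) = -1.3024000
z_2 = 1.8000000 − (-1.3024000)·(1.8000000 − 1.9000000) / (-1.3024000 − 1.1321000) = 1.8000000 − (0.1302400)/(-2.4345000) = 1.8534976

1.85350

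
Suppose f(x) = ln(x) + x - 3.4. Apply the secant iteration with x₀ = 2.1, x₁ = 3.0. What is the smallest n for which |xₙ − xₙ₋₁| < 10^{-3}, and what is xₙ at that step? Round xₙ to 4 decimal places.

f(2.1) = -0.558063, f(3.0) = 0.698612
x₂ = 3.000000 − 0.698612·(0.900000)/(1.256675) = 2.499671;  |Δ| = 0.500329
f(2.499671) = 0.015830
x₃ = 2.499671 − 0.015830·(-0.500329)/(-0.682782) = 2.488071;  |Δ| = 0.011600
f(2.488071) = -0.000421
x₄ = 2.488071 − (-0.000421)·(-0.011600)/(-0.016251) = 2.488372;  |Δ| = 0.000301
|x₄ − x₃| = 0.000301 < 10^{-3}

n = 4, xₙ = 2.4884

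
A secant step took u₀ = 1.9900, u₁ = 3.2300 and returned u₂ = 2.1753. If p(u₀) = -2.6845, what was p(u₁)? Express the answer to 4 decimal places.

The secant line through (1.9900, -2.6845) and (3.2300, p(u₁)) crosses zero at u₂ = 2.1753.
So (1.9900, -2.6845), (3.2300, p(u₁)), (2.1753, 0) are collinear:
p(u₁) = -2.6845 · (3.2300 − 2.1753) / (1.9900 − 2.1753) = -2.6845 · (1.054700)/(-0.185300) = 15.279774

15.2798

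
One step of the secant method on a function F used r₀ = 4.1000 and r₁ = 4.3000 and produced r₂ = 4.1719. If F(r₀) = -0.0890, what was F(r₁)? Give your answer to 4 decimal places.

0.1586

The secant line through (4.1000, -0.0890) and (4.3000, F(r₁)) crosses zero at r₂ = 4.1719.
So (4.1000, -0.0890), (4.3000, F(r₁)), (4.1719, 0) are collinear:
F(r₁) = -0.0890 · (4.3000 − 4.1719) / (4.1000 − 4.1719) = -0.0890 · (0.128100)/(-0.071900) = 0.158566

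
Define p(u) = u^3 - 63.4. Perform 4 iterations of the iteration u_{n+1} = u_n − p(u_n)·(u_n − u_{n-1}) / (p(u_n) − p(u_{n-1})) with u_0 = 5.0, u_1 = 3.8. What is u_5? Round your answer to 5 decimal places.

3.98746

p(5.0) = 61.6000000, p(3.8) = -8.5280000
u_2 = 3.8000000 − (-8.5280000)·(3.8000000 − 5.0000000) / (-8.5280000 − 61.6000000) = 3.8000000 − (10.2336000)/(-70.1280000) = 3.9459274
p(3.9459274) = -1.9605546
u_3 = 3.9459274 − (-1.9605546)·(3.9459274 − 3.8000000) / (-1.9605546 − (-8.5280000)) = 3.9459274 − (-0.2860987)/(6.5674454) = 3.9894906
p(3.9894906) = 0.0968737
u_4 = 3.9894906 − 0.0968737·(3.9894906 − 3.9459274) / (0.0968737 − (-1.9605546)) = 3.9894906 − (0.0042201)/(2.0574282) = 3.9874394
p(3.9874394) = -0.0010152
u_5 = 3.9874394 − (-0.0010152)·(3.9874394 − 3.9894906) / (-0.0010152 − 0.0968737) = 3.9874394 − (0.0000021)/(-0.0978889) = 3.9874607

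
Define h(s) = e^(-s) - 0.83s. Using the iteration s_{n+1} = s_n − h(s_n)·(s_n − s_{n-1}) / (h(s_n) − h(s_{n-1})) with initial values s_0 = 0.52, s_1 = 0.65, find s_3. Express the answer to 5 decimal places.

0.63712

h(0.52) = 0.1629205, h(0.65) = -0.0174542
s_2 = 0.6500000 − (-0.0174542)·(0.6500000 − 0.5200000) / (-0.0174542 − 0.1629205) = 0.6500000 − (-0.0022690)/(-0.1803748) = 0.6374204
h(0.6374204) = -0.0004045
s_3 = 0.6374204 − (-0.0004045)·(0.6374204 − 0.6500000) / (-0.0004045 − (-0.0174542)) = 0.6374204 − (0.0000051)/(0.0170497) = 0.6371219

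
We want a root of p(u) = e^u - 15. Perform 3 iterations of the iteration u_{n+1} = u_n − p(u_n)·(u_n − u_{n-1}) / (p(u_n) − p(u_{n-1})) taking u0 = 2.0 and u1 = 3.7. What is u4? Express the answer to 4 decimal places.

2.7313

p(2.0) = -7.610944, p(3.7) = 25.447304
u2 = 3.700000 − 25.447304·(3.700000 − 2.000000) / (25.447304 − (-7.610944)) = 3.700000 − (43.260417)/(33.058248) = 2.391388
p(2.391388) = -4.071347
u3 = 2.391388 − (-4.071347)·(2.391388 − 3.700000) / (-4.071347 − 25.447304) = 2.391388 − (5.327813)/(-29.518651) = 2.571878
p(2.571878) = -1.909618
u4 = 2.571878 − (-1.909618)·(2.571878 − 2.391388) / (-1.909618 − (-4.071347)) = 2.571878 − (-0.344666)/(2.161729) = 2.731318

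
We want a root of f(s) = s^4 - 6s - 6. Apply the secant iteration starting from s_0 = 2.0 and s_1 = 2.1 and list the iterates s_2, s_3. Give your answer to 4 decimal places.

f(2.0) = -2.000000, f(2.1) = 0.848100
s_2 = 2.100000 − 0.848100·(2.100000 − 2.000000) / (0.848100 − (-2.000000)) = 2.100000 − (0.084810)/(2.848100) = 2.070222
f(2.070222) = -0.053079
s_3 = 2.070222 − (-0.053079)·(2.070222 − 2.100000) / (-0.053079 − 0.848100) = 2.070222 − (0.001581)/(-0.901179) = 2.071976

2.0702, 2.0720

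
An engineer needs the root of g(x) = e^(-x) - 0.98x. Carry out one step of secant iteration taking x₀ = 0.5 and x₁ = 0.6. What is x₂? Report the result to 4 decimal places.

g(0.5) = 0.116531, g(0.6) = -0.039188
x₂ = 0.600000 − (-0.039188)·(0.600000 − 0.500000) / (-0.039188 − 0.116531) = 0.600000 − (-0.003919)/(-0.155719) = 0.574834

0.5748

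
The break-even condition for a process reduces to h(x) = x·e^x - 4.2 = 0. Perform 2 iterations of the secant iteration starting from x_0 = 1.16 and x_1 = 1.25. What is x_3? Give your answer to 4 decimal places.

1.2289

h(1.16) = -0.499677, h(1.25) = 0.162929
x_2 = 1.250000 − 0.162929·(1.250000 − 1.160000) / (0.162929 − (-0.499677)) = 1.250000 − (0.014664)/(0.662606) = 1.227870
h(1.227870) = -0.008114
x_3 = 1.227870 − (-0.008114)·(1.227870 − 1.250000) / (-0.008114 − 0.162929) = 1.227870 − (0.000180)/(-0.171043) = 1.228920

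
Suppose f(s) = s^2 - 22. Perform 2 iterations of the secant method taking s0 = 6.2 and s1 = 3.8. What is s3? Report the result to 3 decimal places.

f(6.2) = 16.44000, f(3.8) = -7.56000
s2 = 3.80000 − (-7.56000)·(3.80000 − 6.20000) / (-7.56000 − 16.44000) = 3.80000 − (18.14400)/(-24.00000) = 4.55600
f(4.55600) = -1.24286
s3 = 4.55600 − (-1.24286)·(4.55600 − 3.80000) / (-1.24286 − (-7.56000)) = 4.55600 − (-0.93961)/(6.31714) = 4.70474

4.705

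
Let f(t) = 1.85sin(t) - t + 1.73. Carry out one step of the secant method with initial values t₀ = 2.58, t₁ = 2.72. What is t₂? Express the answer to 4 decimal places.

2.6314

f(2.58) = 0.135190, f(2.72) = -0.232954
t₂ = 2.720000 − (-0.232954)·(2.720000 − 2.580000) / (-0.232954 − 0.135190) = 2.720000 − (-0.032614)/(-0.368143) = 2.631411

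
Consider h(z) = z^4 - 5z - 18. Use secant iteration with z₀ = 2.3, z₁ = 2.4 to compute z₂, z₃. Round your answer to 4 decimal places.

h(2.3) = -1.515900, h(2.4) = 3.177600
z₂ = 2.400000 − 3.177600·(2.400000 − 2.300000) / (3.177600 − (-1.515900)) = 2.400000 − (0.317760)/(4.693500) = 2.332298
h(2.332298) = -0.072096
z₃ = 2.332298 − (-0.072096)·(2.332298 − 2.400000) / (-0.072096 − 3.177600) = 2.332298 − (0.004881)/(-3.249696) = 2.333800

2.3323, 2.3338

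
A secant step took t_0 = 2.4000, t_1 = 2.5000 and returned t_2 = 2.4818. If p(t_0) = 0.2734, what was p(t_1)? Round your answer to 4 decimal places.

-0.0608

The secant line through (2.4000, 0.2734) and (2.5000, p(t_1)) crosses zero at t_2 = 2.4818.
So (2.4000, 0.2734), (2.5000, p(t_1)), (2.4818, 0) are collinear:
p(t_1) = 0.2734 · (2.5000 − 2.4818) / (2.4000 − 2.4818) = 0.2734 · (0.018200)/(-0.081800) = -0.060830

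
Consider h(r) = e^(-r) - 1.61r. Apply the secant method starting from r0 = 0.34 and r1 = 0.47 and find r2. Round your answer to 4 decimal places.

0.4122

h(0.34) = 0.164370, h(0.47) = -0.131698
r2 = 0.470000 − (-0.131698)·(0.470000 − 0.340000) / (-0.131698 − 0.164370) = 0.470000 − (-0.017121)/(-0.296068) = 0.412173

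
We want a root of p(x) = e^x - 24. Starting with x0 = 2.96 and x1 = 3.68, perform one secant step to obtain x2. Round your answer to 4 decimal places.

3.1264

p(2.96) = -4.702028, p(3.68) = 15.646394
x2 = 3.680000 − 15.646394·(3.680000 − 2.960000) / (15.646394 − (-4.702028)) = 3.680000 − (11.265404)/(20.348422) = 3.126375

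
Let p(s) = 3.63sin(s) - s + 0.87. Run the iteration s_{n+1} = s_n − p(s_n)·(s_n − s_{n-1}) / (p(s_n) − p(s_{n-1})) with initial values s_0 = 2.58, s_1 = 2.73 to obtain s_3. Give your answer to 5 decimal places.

p(2.58) = 0.2231017, p(2.73) = -0.4077478
s_2 = 2.7300000 − (-0.4077478)·(2.7300000 − 2.5800000) / (-0.4077478 − 0.2231017) = 2.7300000 − (-0.0611622)/(-0.6308495) = 2.6330479
p(2.6330479) = 0.0044232
s_3 = 2.6330479 − 0.0044232·(2.6330479 − 2.7300000) / (0.0044232 − (-0.4077478)) = 2.6330479 − (-0.0004288)/(0.4121710) = 2.6340884

2.63409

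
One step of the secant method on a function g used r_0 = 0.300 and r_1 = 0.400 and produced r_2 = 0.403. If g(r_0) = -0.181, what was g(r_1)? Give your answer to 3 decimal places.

The secant line through (0.300, -0.181) and (0.400, g(r_1)) crosses zero at r_2 = 0.403.
So (0.300, -0.181), (0.400, g(r_1)), (0.403, 0) are collinear:
g(r_1) = -0.181 · (0.400 − 0.403) / (0.300 − 0.403) = -0.181 · (-0.00300)/(-0.10300) = -0.00527

-0.005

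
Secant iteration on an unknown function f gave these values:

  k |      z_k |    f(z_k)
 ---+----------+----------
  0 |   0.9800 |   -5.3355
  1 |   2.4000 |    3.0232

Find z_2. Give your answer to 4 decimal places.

1.8864

z_2 = 2.4000 − 3.0232·(2.4000 − 0.9800) / (3.0232 − (-5.3355))
   = 2.4000 − (4.292944)/(8.358700) = 1.886410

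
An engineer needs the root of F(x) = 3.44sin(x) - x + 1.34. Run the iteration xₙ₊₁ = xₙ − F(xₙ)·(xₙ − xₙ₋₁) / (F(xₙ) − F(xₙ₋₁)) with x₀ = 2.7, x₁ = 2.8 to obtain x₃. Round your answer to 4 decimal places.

2.7267

F(2.7) = 0.110187, F(2.8) = -0.307641
x₂ = 2.800000 − (-0.307641)·(2.800000 − 2.700000) / (-0.307641 − 0.110187) = 2.800000 − (-0.030764)/(-0.417828) = 2.726371
F(2.726371) = 0.001299
x₃ = 2.726371 − 0.001299·(2.726371 − 2.800000) / (0.001299 − (-0.307641)) = 2.726371 − (-0.000096)/(0.308939) = 2.726681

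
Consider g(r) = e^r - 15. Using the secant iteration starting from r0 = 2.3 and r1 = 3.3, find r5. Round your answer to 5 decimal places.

2.70802

g(2.3) = -5.0258175, g(3.3) = 12.1126389
r2 = 3.3000000 − 12.1126389·(3.3000000 − 2.3000000) / (12.1126389 − (-5.0258175)) = 3.3000000 − (12.1126389)/(17.1384565) = 2.5932480
g(2.5932480) = -1.6268633
r3 = 2.5932480 − (-1.6268633)·(2.5932480 − 3.3000000) / (-1.6268633 − 12.1126389) = 2.5932480 − (1.1497890)/(-13.7395023) = 2.6769329
g(2.6769329) = -0.4595725
r4 = 2.6769329 − (-0.4595725)·(2.6769329 − 2.5932480) / (-0.4595725 − (-1.6268633)) = 2.6769329 − (-0.0384593)/(1.1672909) = 2.7098803
g(2.7098803) = 0.0274773
r5 = 2.7098803 − 0.0274773·(2.7098803 − 2.6769329) / (0.0274773 − (-0.4595725)) = 2.7098803 − (0.0009053)/(0.4870498) = 2.7080216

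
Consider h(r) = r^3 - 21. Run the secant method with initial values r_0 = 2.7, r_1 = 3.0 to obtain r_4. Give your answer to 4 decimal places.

2.7589

h(2.7) = -1.317000, h(3.0) = 6.000000
r_2 = 3.000000 − 6.000000·(3.000000 − 2.700000) / (6.000000 − (-1.317000)) = 3.000000 − (1.800000)/(7.317000) = 2.753998
h(2.753998) = -0.112299
r_3 = 2.753998 − (-0.112299)·(2.753998 − 3.000000) / (-0.112299 − 6.000000) = 2.753998 − (0.027626)/(-6.112299) = 2.758517
h(2.758517) = -0.009291
r_4 = 2.758517 − (-0.009291)·(2.758517 − 2.753998) / (-0.009291 − (-0.112299)) = 2.758517 − (-0.000042)/(0.103008) = 2.758925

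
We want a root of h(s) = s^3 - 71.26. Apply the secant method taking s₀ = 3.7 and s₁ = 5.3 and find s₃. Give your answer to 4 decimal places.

h(3.7) = -20.607000, h(5.3) = 77.617000
s₂ = 5.300000 − 77.617000·(5.300000 − 3.700000) / (77.617000 − (-20.607000)) = 5.300000 − (124.187200)/(98.224000) = 4.035674
h(4.035674) = -5.532352
s₃ = 4.035674 − (-5.532352)·(4.035674 − 5.300000) / (-5.532352 − 77.617000) = 4.035674 − (6.994699)/(-83.149352) = 4.119796

4.1198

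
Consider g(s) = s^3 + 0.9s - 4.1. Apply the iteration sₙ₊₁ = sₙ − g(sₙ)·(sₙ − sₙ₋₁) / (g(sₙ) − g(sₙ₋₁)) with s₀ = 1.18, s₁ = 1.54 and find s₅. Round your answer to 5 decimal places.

g(1.18) = -1.3949680, g(1.54) = 0.9382640
s₂ = 1.5400000 − 0.9382640·(1.5400000 − 1.1800000) / (0.9382640 − (-1.3949680)) = 1.5400000 − (0.3377750)/(2.3332320) = 1.3952330
g(1.3952330) = -0.1282251
s₃ = 1.3952330 − (-0.1282251)·(1.3952330 − 1.5400000) / (-0.1282251 − 0.9382640) = 1.3952330 − (0.0185628)/(-1.0664891) = 1.4126385
g(1.4126385) = -0.0096383
s₄ = 1.4126385 − (-0.0096383)·(1.4126385 − 1.3952330) / (-0.0096383 − (-0.1282251)) = 1.4126385 − (-0.0001678)/(0.1185867) = 1.4140531
g(1.4140531) = 0.0001124
s₅ = 1.4140531 − 0.0001124·(1.4140531 − 1.4126385) / (0.0001124 − (-0.0096383)) = 1.4140531 − (0.0000002)/(0.0097507) = 1.4140368

1.41404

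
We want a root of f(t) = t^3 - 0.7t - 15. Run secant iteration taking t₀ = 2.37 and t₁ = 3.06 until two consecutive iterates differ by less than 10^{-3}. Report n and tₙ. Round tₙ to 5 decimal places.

n = 5, tₙ = 2.56078

f(2.37) = -3.3469470, f(3.06) = 11.5106160
t₂ = 3.0600000 − 11.5106160·(0.6900000)/(14.8575630) = 2.5254355;  |Δ| = 0.5345645
f(2.5254355) = -0.6610197
t₃ = 2.5254355 − (-0.6610197)·(-0.5345645)/(-12.1716357) = 2.5544668;  |Δ| = 0.0290312
f(2.5544668) = -0.1194633
t₄ = 2.5544668 − (-0.1194633)·(0.0290312)/(0.5415564) = 2.5608709;  |Δ| = 0.0064041
f(2.5608709) = 0.0017339
t₅ = 2.5608709 − 0.0017339·(0.0064041)/(0.1211972) = 2.5607792;  |Δ| = 0.0000916
|t₅ − t₄| = 0.0000916 < 10^{-3}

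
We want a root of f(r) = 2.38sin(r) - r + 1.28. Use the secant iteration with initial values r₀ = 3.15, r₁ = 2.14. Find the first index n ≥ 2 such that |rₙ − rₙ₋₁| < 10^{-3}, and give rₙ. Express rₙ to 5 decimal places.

f(3.15) = -1.8900092, f(2.14) = 1.1447464
r₂ = 2.1400000 − 1.1447464·(-1.0100000)/(3.0347557) = 2.5209842;  |Δ| = 0.3809842
f(2.5209842) = 0.1430579
r₃ = 2.5209842 − 0.1430579·(0.3809842)/(-1.0016885) = 2.5753951;  |Δ| = 0.0544109
f(2.5753951) = -0.0186991
r₄ = 2.5753951 − (-0.0186991)·(0.0544109)/(-0.1617570) = 2.5691052;  |Δ| = 0.0062899
f(2.5691052) = 0.0001993
r₅ = 2.5691052 − 0.0001993·(-0.0062899)/(0.0188984) = 2.5691715;  |Δ| = 0.0000663
|r₅ − r₄| = 0.0000663 < 10^{-3}

n = 5, rₙ = 2.56917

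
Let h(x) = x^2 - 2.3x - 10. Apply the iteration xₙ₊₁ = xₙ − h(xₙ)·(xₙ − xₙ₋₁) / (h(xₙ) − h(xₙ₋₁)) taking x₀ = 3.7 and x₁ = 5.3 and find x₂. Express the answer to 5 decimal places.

h(3.7) = -4.8200000, h(5.3) = 5.9000000
x₂ = 5.3000000 − 5.9000000·(5.3000000 − 3.7000000) / (5.9000000 − (-4.8200000)) = 5.3000000 − (9.4400000)/(10.7200000) = 4.4194030

4.41940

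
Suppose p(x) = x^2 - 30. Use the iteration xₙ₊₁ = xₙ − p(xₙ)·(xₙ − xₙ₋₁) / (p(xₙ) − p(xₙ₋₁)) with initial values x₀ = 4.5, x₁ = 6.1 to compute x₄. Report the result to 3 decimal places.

5.477

p(4.5) = -9.75000, p(6.1) = 7.21000
x₂ = 6.10000 − 7.21000·(6.10000 − 4.50000) / (7.21000 − (-9.75000)) = 6.10000 − (11.53600)/(16.96000) = 5.41981
p(5.41981) = -0.62565
x₃ = 5.41981 − (-0.62565)·(5.41981 − 6.10000) / (-0.62565 − 7.21000) = 5.41981 − (0.42556)/(-7.83565) = 5.47412
p(5.47412) = -0.03399
x₄ = 5.47412 − (-0.03399)·(5.47412 − 5.41981) / (-0.03399 − (-0.62565)) = 5.47412 − (-0.00185)/(0.59165) = 5.47724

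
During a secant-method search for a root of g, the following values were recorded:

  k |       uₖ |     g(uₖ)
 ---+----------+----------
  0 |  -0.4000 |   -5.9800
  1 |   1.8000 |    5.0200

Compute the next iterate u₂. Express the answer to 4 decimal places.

0.7960

u₂ = 1.8000 − 5.0200·(1.8000 − (-0.4000)) / (5.0200 − (-5.9800))
   = 1.8000 − (11.044000)/(11.000000) = 0.796000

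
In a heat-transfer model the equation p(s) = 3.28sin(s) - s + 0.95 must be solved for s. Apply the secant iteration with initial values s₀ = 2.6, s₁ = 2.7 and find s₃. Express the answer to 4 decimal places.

p(2.6) = 0.040844, p(2.7) = -0.348194
s₂ = 2.700000 − (-0.348194)·(2.700000 − 2.600000) / (-0.348194 − 0.040844) = 2.700000 − (-0.034819)/(-0.389038) = 2.610499
p(2.610499) = 0.000745
s₃ = 2.610499 − 0.000745·(2.610499 − 2.700000) / (0.000745 − (-0.348194)) = 2.610499 − (-0.000067)/(0.348939) = 2.610690

2.6107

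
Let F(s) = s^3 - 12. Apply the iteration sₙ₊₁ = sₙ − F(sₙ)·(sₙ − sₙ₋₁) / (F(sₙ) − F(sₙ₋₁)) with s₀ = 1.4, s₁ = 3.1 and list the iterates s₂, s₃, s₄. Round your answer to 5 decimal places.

1.98177, 2.19603, 2.30361

F(1.4) = -9.2560000, F(3.1) = 17.7910000
s₂ = 3.1000000 − 17.7910000·(3.1000000 − 1.4000000) / (17.7910000 − (-9.2560000)) = 3.1000000 − (30.2447000)/(27.0470000) = 1.9817725
F(1.9817725) = -4.2167430
s₃ = 1.9817725 − (-4.2167430)·(1.9817725 − 3.1000000) / (-4.2167430 − 17.7910000) = 1.9817725 − (4.7152781)/(-22.0077430) = 2.1960279
F(2.1960279) = -1.4095711
s₄ = 2.1960279 − (-1.4095711)·(2.1960279 − 1.9817725) / (-1.4095711 − (-4.2167430)) = 2.1960279 − (-0.3020082)/(2.8071719) = 2.3036124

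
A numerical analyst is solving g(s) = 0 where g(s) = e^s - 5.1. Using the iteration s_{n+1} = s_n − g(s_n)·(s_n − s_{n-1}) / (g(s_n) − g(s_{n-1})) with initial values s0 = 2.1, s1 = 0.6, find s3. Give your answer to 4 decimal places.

1.7910

g(2.1) = 3.066170, g(0.6) = -3.277881
s2 = 0.600000 − (-3.277881)·(0.600000 − 2.100000) / (-3.277881 − 3.066170) = 0.600000 − (4.916822)/(-6.344051) = 1.375029
g(1.375029) = -1.144810
s3 = 1.375029 − (-1.144810)·(1.375029 − 0.600000) / (-1.144810 − (-3.277881)) = 1.375029 − (-0.887260)/(2.133072) = 1.790983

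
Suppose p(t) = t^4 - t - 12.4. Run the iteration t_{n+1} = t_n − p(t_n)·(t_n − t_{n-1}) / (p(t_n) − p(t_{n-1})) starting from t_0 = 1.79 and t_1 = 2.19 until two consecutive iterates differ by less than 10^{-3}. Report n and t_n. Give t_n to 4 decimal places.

n = 5, t_n = 1.9462

p(1.79) = -3.923743, p(2.19) = 8.412575
t_2 = 2.190000 − 8.412575·(0.400000)/(12.336318) = 1.917226;  |Δ| = 0.272774
p(1.917226) = -0.806054
t_3 = 1.917226 − (-0.806054)·(-0.272774)/(-9.218629) = 1.941076;  |Δ| = 0.023851
p(1.941076) = -0.144927
t_4 = 1.941076 − (-0.144927)·(0.023851)/(0.661127) = 1.946305;  |Δ| = 0.005228
p(1.946305) = 0.003415
t_5 = 1.946305 − 0.003415·(0.005228)/(0.148342) = 1.946184;  |Δ| = 0.000120
|t_5 − t_4| = 0.000120 < 10^{-3}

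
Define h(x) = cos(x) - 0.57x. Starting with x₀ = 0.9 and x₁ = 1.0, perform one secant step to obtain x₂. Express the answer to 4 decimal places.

0.9785

h(0.9) = 0.108610, h(1.0) = -0.029698
x₂ = 1.000000 − (-0.029698)·(1.000000 − 0.900000) / (-0.029698 − 0.108610) = 1.000000 − (-0.002970)/(-0.138308) = 0.978528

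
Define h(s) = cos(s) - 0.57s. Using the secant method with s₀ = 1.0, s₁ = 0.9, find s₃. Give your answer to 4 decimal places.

0.9789

h(1.0) = -0.029698, h(0.9) = 0.108610
s₂ = 0.900000 − 0.108610·(0.900000 − 1.000000) / (0.108610 − (-0.029698)) = 0.900000 − (-0.010861)/(0.138308) = 0.978528
h(0.978528) = 0.000484
s₃ = 0.978528 − 0.000484·(0.978528 − 0.900000) / (0.000484 − 0.108610) = 0.978528 − (0.000038)/(-0.108126) = 0.978879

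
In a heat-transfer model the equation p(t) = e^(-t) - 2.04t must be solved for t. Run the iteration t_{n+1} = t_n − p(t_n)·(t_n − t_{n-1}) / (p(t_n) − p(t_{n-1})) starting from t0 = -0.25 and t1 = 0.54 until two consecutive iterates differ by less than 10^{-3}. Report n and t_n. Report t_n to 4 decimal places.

n = 4, t_n = 0.3466

p(-0.25) = 1.794025, p(0.54) = -0.518852
t2 = 0.540000 − (-0.518852)·(0.790000)/(-2.312877) = 0.362778;  |Δ| = 0.177222
p(0.362778) = -0.044326
t3 = 0.362778 − (-0.044326)·(-0.177222)/(0.474526) = 0.346223;  |Δ| = 0.016555
p(0.346223) = 0.001059
t4 = 0.346223 − 0.001059·(-0.016555)/(0.045385) = 0.346610;  |Δ| = 0.000386
|t4 − t3| = 0.000386 < 10^{-3}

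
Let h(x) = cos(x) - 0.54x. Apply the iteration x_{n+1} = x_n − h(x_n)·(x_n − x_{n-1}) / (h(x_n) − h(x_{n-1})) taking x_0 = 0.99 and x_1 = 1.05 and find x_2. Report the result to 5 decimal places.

1.00012

h(0.99) = 0.0140899, h(1.05) = -0.0694290
x_2 = 1.0500000 − (-0.0694290)·(1.0500000 − 0.9900000) / (-0.0694290 − 0.0140899) = 1.0500000 − (-0.0041657)/(-0.0835188) = 1.0001222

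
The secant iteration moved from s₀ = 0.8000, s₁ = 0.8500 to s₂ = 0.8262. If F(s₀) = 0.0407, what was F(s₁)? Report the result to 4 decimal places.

The secant line through (0.8000, 0.0407) and (0.8500, F(s₁)) crosses zero at s₂ = 0.8262.
So (0.8000, 0.0407), (0.8500, F(s₁)), (0.8262, 0) are collinear:
F(s₁) = 0.0407 · (0.8500 − 0.8262) / (0.8000 − 0.8262) = 0.0407 · (0.023800)/(-0.026200) = -0.036972

-0.0370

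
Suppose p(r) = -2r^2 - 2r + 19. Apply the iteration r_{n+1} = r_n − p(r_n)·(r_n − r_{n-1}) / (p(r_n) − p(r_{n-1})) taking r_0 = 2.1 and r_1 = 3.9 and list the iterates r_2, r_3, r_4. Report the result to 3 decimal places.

p(2.1) = 5.98000, p(3.9) = -19.22000
r_2 = 3.90000 − (-19.22000)·(3.90000 − 2.10000) / (-19.22000 − 5.98000) = 3.90000 − (-34.59600)/(-25.20000) = 2.52714
p(2.52714) = 1.17281
r_3 = 2.52714 − 1.17281·(2.52714 − 3.90000) / (1.17281 − (-19.22000)) = 2.52714 − (-1.61010)/(20.39281) = 2.60610
p(2.60610) = 0.20432
r_4 = 2.60610 − 0.20432·(2.60610 − 2.52714) / (0.20432 − 1.17281) = 2.60610 − (0.01613)/(-0.96849) = 2.62275

2.527, 2.606, 2.623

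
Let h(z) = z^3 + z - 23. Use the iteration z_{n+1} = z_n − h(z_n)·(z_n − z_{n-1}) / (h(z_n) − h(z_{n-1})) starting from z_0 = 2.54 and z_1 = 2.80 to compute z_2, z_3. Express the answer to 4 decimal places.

2.7218, 2.7266

h(2.54) = -4.072936, h(2.80) = 1.752000
z_2 = 2.800000 − 1.752000·(2.800000 − 2.540000) / (1.752000 − (-4.072936)) = 2.800000 − (0.455520)/(5.824936) = 2.721798
h(2.721798) = -0.114614
z_3 = 2.721798 − (-0.114614)·(2.721798 − 2.800000) / (-0.114614 − 1.752000) = 2.721798 − (0.008963)/(-1.866614) = 2.726600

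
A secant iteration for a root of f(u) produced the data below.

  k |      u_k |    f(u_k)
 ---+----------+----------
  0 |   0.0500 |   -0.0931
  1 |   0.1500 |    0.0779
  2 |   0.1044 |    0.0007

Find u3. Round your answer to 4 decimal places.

u3 = 0.1044 − 0.0007·(0.1044 − 0.1500) / (0.0007 − 0.0779)
   = 0.1044 − (-0.000032)/(-0.077200) = 0.103987

0.1040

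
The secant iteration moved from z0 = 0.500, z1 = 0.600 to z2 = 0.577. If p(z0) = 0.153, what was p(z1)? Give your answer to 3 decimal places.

The secant line through (0.500, 0.153) and (0.600, p(z1)) crosses zero at z2 = 0.577.
So (0.500, 0.153), (0.600, p(z1)), (0.577, 0) are collinear:
p(z1) = 0.153 · (0.600 − 0.577) / (0.500 − 0.577) = 0.153 · (0.02300)/(-0.07700) = -0.04570

-0.046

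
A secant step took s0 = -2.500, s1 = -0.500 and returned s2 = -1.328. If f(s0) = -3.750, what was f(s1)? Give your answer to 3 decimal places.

The secant line through (-2.500, -3.750) and (-0.500, f(s1)) crosses zero at s2 = -1.328.
So (-2.500, -3.750), (-0.500, f(s1)), (-1.328, 0) are collinear:
f(s1) = -3.750 · (-0.500 − (-1.328)) / (-2.500 − (-1.328)) = -3.750 · (0.82800)/(-1.17200) = 2.64932

2.649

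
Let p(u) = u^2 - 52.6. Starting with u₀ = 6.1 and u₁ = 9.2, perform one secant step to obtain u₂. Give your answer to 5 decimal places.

7.10588

p(6.1) = -15.3900000, p(9.2) = 32.0400000
u₂ = 9.2000000 − 32.0400000·(9.2000000 − 6.1000000) / (32.0400000 − (-15.3900000)) = 9.2000000 − (99.3240000)/(47.4300000) = 7.1058824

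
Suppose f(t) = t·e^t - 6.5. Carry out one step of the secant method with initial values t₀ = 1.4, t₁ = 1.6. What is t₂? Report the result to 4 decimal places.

1.4732

f(1.4) = -0.822720, f(1.6) = 1.424852
t₂ = 1.600000 − 1.424852·(1.600000 − 1.400000) / (1.424852 − (-0.822720)) = 1.600000 − (0.284970)/(2.247572) = 1.473210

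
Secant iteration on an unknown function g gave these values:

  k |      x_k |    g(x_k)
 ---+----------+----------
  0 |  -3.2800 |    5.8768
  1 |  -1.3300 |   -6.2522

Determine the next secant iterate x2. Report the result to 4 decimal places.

x2 = -1.3300 − (-6.2522)·(-1.3300 − (-3.2800)) / (-6.2522 − 5.8768)
   = -1.3300 − (-12.191790)/(-12.129000) = -2.335177

-2.3352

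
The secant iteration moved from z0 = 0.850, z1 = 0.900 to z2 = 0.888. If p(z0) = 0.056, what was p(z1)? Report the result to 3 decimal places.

The secant line through (0.850, 0.056) and (0.900, p(z1)) crosses zero at z2 = 0.888.
So (0.850, 0.056), (0.900, p(z1)), (0.888, 0) are collinear:
p(z1) = 0.056 · (0.900 − 0.888) / (0.850 − 0.888) = 0.056 · (0.01200)/(-0.03800) = -0.01768

-0.018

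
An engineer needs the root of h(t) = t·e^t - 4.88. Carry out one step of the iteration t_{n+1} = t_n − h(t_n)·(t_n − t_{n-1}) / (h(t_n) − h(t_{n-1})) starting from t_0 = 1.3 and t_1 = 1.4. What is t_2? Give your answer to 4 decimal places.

1.3121

h(1.3) = -0.109914, h(1.4) = 0.797280
t_2 = 1.400000 − 0.797280·(1.400000 − 1.300000) / (0.797280 − (-0.109914)) = 1.400000 − (0.079728)/(0.907194) = 1.312116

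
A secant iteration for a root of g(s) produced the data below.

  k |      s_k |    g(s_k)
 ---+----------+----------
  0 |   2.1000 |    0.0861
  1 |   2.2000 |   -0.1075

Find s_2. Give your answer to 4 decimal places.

s_2 = 2.2000 − (-0.1075)·(2.2000 − 2.1000) / (-0.1075 − 0.0861)
   = 2.2000 − (-0.010750)/(-0.193600) = 2.144473

2.1445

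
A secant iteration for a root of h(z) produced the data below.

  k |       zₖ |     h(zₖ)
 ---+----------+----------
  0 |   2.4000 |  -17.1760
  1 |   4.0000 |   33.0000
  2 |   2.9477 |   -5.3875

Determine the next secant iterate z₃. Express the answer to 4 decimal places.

3.0954

z₃ = 2.9477 − (-5.3875)·(2.9477 − 4.0000) / (-5.3875 − 33.0000)
   = 2.9477 − (5.669266)/(-38.387500) = 3.095385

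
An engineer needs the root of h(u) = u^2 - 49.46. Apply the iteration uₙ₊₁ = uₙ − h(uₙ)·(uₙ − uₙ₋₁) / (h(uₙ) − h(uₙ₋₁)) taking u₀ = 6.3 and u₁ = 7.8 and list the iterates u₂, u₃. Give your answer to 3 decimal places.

6.993, 7.031

h(6.3) = -9.77000, h(7.8) = 11.38000
u₂ = 7.80000 − 11.38000·(7.80000 − 6.30000) / (11.38000 − (-9.77000)) = 7.80000 − (17.07000)/(21.15000) = 6.99291
h(6.99291) = -0.55924
u₃ = 6.99291 − (-0.55924)·(6.99291 − 7.80000) / (-0.55924 − 11.38000) = 6.99291 − (0.45136)/(-11.93924) = 7.03071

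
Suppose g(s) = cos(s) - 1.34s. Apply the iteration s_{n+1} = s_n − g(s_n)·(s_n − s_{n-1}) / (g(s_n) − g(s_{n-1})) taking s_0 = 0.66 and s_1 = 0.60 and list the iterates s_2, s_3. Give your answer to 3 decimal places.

g(0.66) = -0.09441, g(0.60) = 0.02134
s_2 = 0.60000 − 0.02134·(0.60000 − 0.66000) / (0.02134 − (-0.09441)) = 0.60000 − (-0.00128)/(0.11574) = 0.61106
g(0.61106) = 0.00022
s_3 = 0.61106 − 0.00022·(0.61106 − 0.60000) / (0.00022 − 0.02134) = 0.61106 − (0.00000)/(-0.02112) = 0.61118

0.611, 0.611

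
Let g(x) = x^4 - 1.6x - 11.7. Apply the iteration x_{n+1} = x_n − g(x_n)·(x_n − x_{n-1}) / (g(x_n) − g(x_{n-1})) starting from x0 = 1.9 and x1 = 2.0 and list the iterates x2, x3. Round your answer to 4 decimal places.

g(1.9) = -1.707900, g(2.0) = 1.100000
x2 = 2.000000 − 1.100000·(2.000000 − 1.900000) / (1.100000 − (-1.707900)) = 2.000000 − (0.110000)/(2.807900) = 1.960825
g(1.960825) = -0.054572
x3 = 1.960825 − (-0.054572)·(1.960825 − 2.000000) / (-0.054572 − 1.100000) = 1.960825 − (0.002138)/(-1.154572) = 1.962676

1.9608, 1.9627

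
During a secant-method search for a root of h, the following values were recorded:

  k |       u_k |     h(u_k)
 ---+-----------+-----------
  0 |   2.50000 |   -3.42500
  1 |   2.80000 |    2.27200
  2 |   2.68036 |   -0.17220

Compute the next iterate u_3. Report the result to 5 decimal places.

2.68879

u_3 = 2.68036 − (-0.17220)·(2.68036 − 2.80000) / (-0.17220 − 2.27200)
   = 2.68036 − (0.0206020)/(-2.4442000) = 2.6887889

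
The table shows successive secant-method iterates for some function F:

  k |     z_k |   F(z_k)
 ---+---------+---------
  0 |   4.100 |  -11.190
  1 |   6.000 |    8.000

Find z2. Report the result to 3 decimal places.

z2 = 6.000 − 8.000·(6.000 − 4.100) / (8.000 − (-11.190))
   = 6.000 − (15.20000)/(19.19000) = 5.20792

5.208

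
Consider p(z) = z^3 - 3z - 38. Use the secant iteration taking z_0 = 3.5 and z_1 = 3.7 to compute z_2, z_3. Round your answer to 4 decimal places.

3.6567, 3.6587

p(3.5) = -5.625000, p(3.7) = 1.553000
z_2 = 3.700000 − 1.553000·(3.700000 − 3.500000) / (1.553000 − (-5.625000)) = 3.700000 − (0.310600)/(7.178000) = 3.656729
p(3.656729) = -0.073629
z_3 = 3.656729 − (-0.073629)·(3.656729 − 3.700000) / (-0.073629 − 1.553000) = 3.656729 − (0.003186)/(-1.626629) = 3.658688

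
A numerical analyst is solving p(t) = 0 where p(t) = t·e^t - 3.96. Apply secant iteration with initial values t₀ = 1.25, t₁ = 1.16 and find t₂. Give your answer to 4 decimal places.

p(1.25) = 0.402929, p(1.16) = -0.259677
t₂ = 1.160000 − (-0.259677)·(1.160000 − 1.250000) / (-0.259677 − 0.402929) = 1.160000 − (0.023371)/(-0.662606) = 1.195271

1.1953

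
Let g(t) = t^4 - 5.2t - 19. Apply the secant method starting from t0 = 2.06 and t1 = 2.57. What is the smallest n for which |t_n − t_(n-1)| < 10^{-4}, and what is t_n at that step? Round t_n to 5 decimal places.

g(2.06) = -11.7038590, g(2.57) = 11.2607040
t2 = 2.5700000 − 11.2607040·(0.5100000)/(22.9645630) = 2.3199208;  |Δ| = 0.2500792
g(2.3199208) = -2.0973131
t3 = 2.3199208 − (-2.0973131)·(-0.2500792)/(-13.3580171) = 2.3591852;  |Δ| = 0.0392644
g(2.3591852) = -0.2901361
t4 = 2.3591852 − (-0.2901361)·(0.0392644)/(1.8071771) = 2.3654890;  |Δ| = 0.0063038
g(2.3654890) = 0.0095036
t5 = 2.3654890 − 0.0095036·(0.0063038)/(0.2996397) = 2.3652890;  |Δ| = 0.0001999
g(2.3652890) = -0.0000409
t6 = 2.3652890 − (-0.0000409)·(-0.0001999)/(-0.0095445) = 2.3652899;  |Δ| = 0.0000009
|t6 − t5| = 0.0000009 < 10^{-4}

n = 6, t_n = 2.36529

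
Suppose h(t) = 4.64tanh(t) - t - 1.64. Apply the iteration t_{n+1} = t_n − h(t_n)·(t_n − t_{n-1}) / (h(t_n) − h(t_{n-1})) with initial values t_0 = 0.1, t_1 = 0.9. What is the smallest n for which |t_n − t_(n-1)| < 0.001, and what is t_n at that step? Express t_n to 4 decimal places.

h(0.1) = -1.277541, h(0.9) = 0.783622
t_2 = 0.900000 − 0.783622·(0.800000)/(2.061163) = 0.595852;  |Δ| = 0.304148
h(0.595852) = 0.242333
t_3 = 0.595852 − 0.242333·(-0.304148)/(-0.541289) = 0.459687;  |Δ| = 0.136166
h(0.459687) = -0.105281
t_4 = 0.459687 − (-0.105281)·(-0.136166)/(-0.347613) = 0.500927;  |Δ| = 0.041240
h(0.500927) = 0.006678
t_5 = 0.500927 − 0.006678·(0.041240)/(0.111958) = 0.498467;  |Δ| = 0.002460
h(0.498467) = 0.000159
t_6 = 0.498467 − 0.000159·(-0.002460)/(-0.006518) = 0.498407;  |Δ| = 0.000060
|t_6 − t_5| = 0.000060 < 0.001

n = 6, t_n = 0.4984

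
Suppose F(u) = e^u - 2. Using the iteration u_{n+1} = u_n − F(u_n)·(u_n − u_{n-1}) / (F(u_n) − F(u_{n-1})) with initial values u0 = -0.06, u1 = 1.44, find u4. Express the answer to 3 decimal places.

F(-0.06) = -1.05824, F(1.44) = 2.22070
u2 = 1.44000 − 2.22070·(1.44000 − (-0.06000)) / (2.22070 − (-1.05824)) = 1.44000 − (3.33104)/(3.27893) = 0.42411
F(0.42411) = -0.47178
u3 = 0.42411 − (-0.47178)·(0.42411 − 1.44000) / (-0.47178 − 2.22070) = 0.42411 − (0.47927)/(-2.69247) = 0.60211
F(0.60211) = -0.17403
u4 = 0.60211 − (-0.17403)·(0.60211 − 0.42411) / (-0.17403 − (-0.47178)) = 0.60211 − (-0.03098)/(0.29775) = 0.70615

0.706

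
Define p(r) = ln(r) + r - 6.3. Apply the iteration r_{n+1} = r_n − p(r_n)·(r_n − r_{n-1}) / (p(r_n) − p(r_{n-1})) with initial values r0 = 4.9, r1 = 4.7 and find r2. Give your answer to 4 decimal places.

p(4.9) = 0.189235, p(4.7) = -0.052437
r2 = 4.700000 − (-0.052437)·(4.700000 − 4.900000) / (-0.052437 − 0.189235) = 4.700000 − (0.010487)/(-0.241673) = 4.743395

4.7434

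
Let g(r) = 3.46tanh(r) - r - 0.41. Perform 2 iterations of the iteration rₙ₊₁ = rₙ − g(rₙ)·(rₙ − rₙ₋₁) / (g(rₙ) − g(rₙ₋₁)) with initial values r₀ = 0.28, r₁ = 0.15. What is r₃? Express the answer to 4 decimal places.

0.1689

g(0.28) = 0.254252, g(0.15) = -0.044858
r₂ = 0.150000 − (-0.044858)·(0.150000 − 0.280000) / (-0.044858 − 0.254252) = 0.150000 − (0.005832)/(-0.299109) = 0.169496
g(0.169496) = 0.001408
r₃ = 0.169496 − 0.001408·(0.169496 − 0.150000) / (0.001408 − (-0.044858)) = 0.169496 − (0.000027)/(0.046266) = 0.168903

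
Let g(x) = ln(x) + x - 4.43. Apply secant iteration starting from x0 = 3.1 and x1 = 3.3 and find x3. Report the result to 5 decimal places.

3.25103

g(3.1) = -0.1985979, g(3.3) = 0.0639225
x2 = 3.3000000 − 0.0639225·(3.3000000 − 3.1000000) / (0.0639225 − (-0.1985979)) = 3.3000000 − (0.0127845)/(0.2625204) = 3.2513009
g(3.2513009) = 0.0003562
x3 = 3.2513009 − 0.0003562·(3.2513009 − 3.3000000) / (0.0003562 − 0.0639225) = 3.2513009 − (-0.0000173)/(-0.0635663) = 3.2510281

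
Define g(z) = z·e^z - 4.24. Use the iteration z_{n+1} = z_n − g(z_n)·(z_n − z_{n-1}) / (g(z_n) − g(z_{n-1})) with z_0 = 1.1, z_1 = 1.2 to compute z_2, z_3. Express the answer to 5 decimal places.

1.23765, 1.23408

g(1.1) = -0.9354174, g(1.2) = -0.2558597
z_2 = 1.2000000 − (-0.2558597)·(1.2000000 − 1.1000000) / (-0.2558597 − (-0.9354174)) = 1.2000000 − (-0.0255860)/(0.6795577) = 1.2376509
g(1.2376509) = 0.0268083
z_3 = 1.2376509 − 0.0268083·(1.2376509 − 1.2000000) / (0.0268083 − (-0.2558597)) = 1.2376509 − (0.0010094)/(0.2826680) = 1.2340801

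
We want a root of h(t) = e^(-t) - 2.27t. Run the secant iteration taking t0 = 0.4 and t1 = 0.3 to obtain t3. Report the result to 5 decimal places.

0.31992

h(0.4) = -0.2376800, h(0.3) = 0.0598182
t2 = 0.3000000 − 0.0598182·(0.3000000 − 0.4000000) / (0.0598182 − (-0.2376800)) = 0.3000000 − (-0.0059818)/(0.2974982) = 0.3201071
h(0.3201071) = -0.0005718
t3 = 0.3201071 − (-0.0005718)·(0.3201071 − 0.3000000) / (-0.0005718 − 0.0598182) = 0.3201071 − (-0.0000115)/(-0.0603900) = 0.3199167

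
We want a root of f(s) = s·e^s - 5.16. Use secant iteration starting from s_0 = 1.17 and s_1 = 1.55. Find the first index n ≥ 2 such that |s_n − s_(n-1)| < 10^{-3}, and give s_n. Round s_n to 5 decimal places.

f(1.17) = -1.3902686, f(1.55) = 2.1427788
s_2 = 1.5500000 − 2.1427788·(0.3800000)/(3.5330474) = 1.3195316;  |Δ| = 0.2304684
f(1.3195316) = -0.2227507
s_3 = 1.3195316 − (-0.2227507)·(-0.2304684)/(-2.3655295) = 1.3412337;  |Δ| = 0.0217021
f(1.3412337) = -0.0314471
s_4 = 1.3412337 − (-0.0314471)·(0.0217021)/(0.1913036) = 1.3448011;  |Δ| = 0.0035675
f(1.3448011) = 0.0005714
s_5 = 1.3448011 − 0.0005714·(0.0035675)/(0.0320185) = 1.3447375;  |Δ| = 0.0000637
|s_5 − s_4| = 0.0000637 < 10^{-3}

n = 5, s_n = 1.34474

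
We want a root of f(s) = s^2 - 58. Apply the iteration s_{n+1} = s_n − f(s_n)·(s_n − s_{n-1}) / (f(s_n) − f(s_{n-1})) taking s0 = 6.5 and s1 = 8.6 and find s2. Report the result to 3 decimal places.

7.543

f(6.5) = -15.75000, f(8.6) = 15.96000
s2 = 8.60000 − 15.96000·(8.60000 − 6.50000) / (15.96000 − (-15.75000)) = 8.60000 − (33.51600)/(31.71000) = 7.54305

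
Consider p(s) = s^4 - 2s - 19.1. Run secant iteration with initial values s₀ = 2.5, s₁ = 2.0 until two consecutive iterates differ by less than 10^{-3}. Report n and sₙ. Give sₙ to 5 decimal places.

p(2.5) = 14.9625000, p(2.0) = -7.1000000
s₂ = 2.0000000 − (-7.1000000)·(-0.5000000)/(-22.0625000) = 2.1609065;  |Δ| = 0.1609065
p(2.1609065) = -1.6174243
s₃ = 2.1609065 − (-1.6174243)·(0.1609065)/(5.4825757) = 2.2083758;  |Δ| = 0.0474693
p(2.2083758) = 0.2676342
s₄ = 2.2083758 − 0.2676342·(0.0474693)/(1.8850585) = 2.2016363;  |Δ| = 0.0067395
p(2.2016363) = -0.0079016
s₅ = 2.2016363 − (-0.0079016)·(-0.0067395)/(-0.2755357) = 2.2018296;  |Δ| = 0.0001933
|s₅ − s₄| = 0.0001933 < 10^{-3}

n = 5, sₙ = 2.20183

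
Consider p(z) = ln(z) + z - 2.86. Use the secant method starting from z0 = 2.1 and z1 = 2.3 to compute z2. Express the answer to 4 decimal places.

p(2.1) = -0.018063, p(2.3) = 0.272909
z2 = 2.300000 − 0.272909·(2.300000 − 2.100000) / (0.272909 − (-0.018063)) = 2.300000 − (0.054582)/(0.290972) = 2.112415

2.1124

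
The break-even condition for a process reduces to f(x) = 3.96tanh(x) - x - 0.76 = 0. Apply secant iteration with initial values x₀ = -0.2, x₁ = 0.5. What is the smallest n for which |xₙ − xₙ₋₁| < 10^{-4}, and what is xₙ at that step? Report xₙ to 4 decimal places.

f(-0.2) = -1.341606, f(0.5) = 0.569984
x₂ = 0.500000 − 0.569984·(0.700000)/(1.911590) = 0.291279;  |Δ| = 0.208721
f(0.291279) = 0.070635
x₃ = 0.291279 − 0.070635·(-0.208721)/(-0.499349) = 0.261755;  |Δ| = 0.029525
f(0.261755) = -0.008248
x₄ = 0.261755 − (-0.008248)·(-0.029525)/(-0.078884) = 0.264842;  |Δ| = 0.003087
f(0.264842) = 0.000080
x₅ = 0.264842 − 0.000080·(0.003087)/(0.008328) = 0.264812;  |Δ| = 0.000030
|x₅ − x₄| = 0.000030 < 10^{-4}

n = 5, xₙ = 0.2648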